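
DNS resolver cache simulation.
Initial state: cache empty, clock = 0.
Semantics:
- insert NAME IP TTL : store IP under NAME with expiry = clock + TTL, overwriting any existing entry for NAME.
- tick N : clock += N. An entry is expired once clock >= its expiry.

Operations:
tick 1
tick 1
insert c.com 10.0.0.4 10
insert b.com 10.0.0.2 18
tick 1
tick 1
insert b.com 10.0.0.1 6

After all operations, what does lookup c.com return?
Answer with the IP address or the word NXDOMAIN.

Answer: 10.0.0.4

Derivation:
Op 1: tick 1 -> clock=1.
Op 2: tick 1 -> clock=2.
Op 3: insert c.com -> 10.0.0.4 (expiry=2+10=12). clock=2
Op 4: insert b.com -> 10.0.0.2 (expiry=2+18=20). clock=2
Op 5: tick 1 -> clock=3.
Op 6: tick 1 -> clock=4.
Op 7: insert b.com -> 10.0.0.1 (expiry=4+6=10). clock=4
lookup c.com: present, ip=10.0.0.4 expiry=12 > clock=4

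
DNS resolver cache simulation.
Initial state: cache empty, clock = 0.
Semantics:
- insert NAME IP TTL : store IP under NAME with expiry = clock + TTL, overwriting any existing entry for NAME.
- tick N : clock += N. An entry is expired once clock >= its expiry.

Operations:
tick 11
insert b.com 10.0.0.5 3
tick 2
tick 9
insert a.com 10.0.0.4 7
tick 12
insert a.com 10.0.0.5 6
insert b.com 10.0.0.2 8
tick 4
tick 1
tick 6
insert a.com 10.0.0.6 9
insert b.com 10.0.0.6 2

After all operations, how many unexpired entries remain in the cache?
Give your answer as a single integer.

Op 1: tick 11 -> clock=11.
Op 2: insert b.com -> 10.0.0.5 (expiry=11+3=14). clock=11
Op 3: tick 2 -> clock=13.
Op 4: tick 9 -> clock=22. purged={b.com}
Op 5: insert a.com -> 10.0.0.4 (expiry=22+7=29). clock=22
Op 6: tick 12 -> clock=34. purged={a.com}
Op 7: insert a.com -> 10.0.0.5 (expiry=34+6=40). clock=34
Op 8: insert b.com -> 10.0.0.2 (expiry=34+8=42). clock=34
Op 9: tick 4 -> clock=38.
Op 10: tick 1 -> clock=39.
Op 11: tick 6 -> clock=45. purged={a.com,b.com}
Op 12: insert a.com -> 10.0.0.6 (expiry=45+9=54). clock=45
Op 13: insert b.com -> 10.0.0.6 (expiry=45+2=47). clock=45
Final cache (unexpired): {a.com,b.com} -> size=2

Answer: 2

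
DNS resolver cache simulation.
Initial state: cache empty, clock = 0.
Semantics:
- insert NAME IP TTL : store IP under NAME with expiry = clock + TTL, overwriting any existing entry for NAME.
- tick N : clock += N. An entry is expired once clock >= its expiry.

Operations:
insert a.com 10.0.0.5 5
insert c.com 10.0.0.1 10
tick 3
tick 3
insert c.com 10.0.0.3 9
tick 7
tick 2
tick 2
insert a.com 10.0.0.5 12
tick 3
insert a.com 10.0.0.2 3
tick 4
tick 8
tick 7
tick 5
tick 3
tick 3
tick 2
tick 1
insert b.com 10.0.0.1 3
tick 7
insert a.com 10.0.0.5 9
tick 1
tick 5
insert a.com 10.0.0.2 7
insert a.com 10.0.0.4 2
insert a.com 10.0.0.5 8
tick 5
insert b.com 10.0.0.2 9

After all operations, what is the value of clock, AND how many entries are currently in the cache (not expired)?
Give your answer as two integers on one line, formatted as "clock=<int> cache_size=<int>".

Answer: clock=71 cache_size=2

Derivation:
Op 1: insert a.com -> 10.0.0.5 (expiry=0+5=5). clock=0
Op 2: insert c.com -> 10.0.0.1 (expiry=0+10=10). clock=0
Op 3: tick 3 -> clock=3.
Op 4: tick 3 -> clock=6. purged={a.com}
Op 5: insert c.com -> 10.0.0.3 (expiry=6+9=15). clock=6
Op 6: tick 7 -> clock=13.
Op 7: tick 2 -> clock=15. purged={c.com}
Op 8: tick 2 -> clock=17.
Op 9: insert a.com -> 10.0.0.5 (expiry=17+12=29). clock=17
Op 10: tick 3 -> clock=20.
Op 11: insert a.com -> 10.0.0.2 (expiry=20+3=23). clock=20
Op 12: tick 4 -> clock=24. purged={a.com}
Op 13: tick 8 -> clock=32.
Op 14: tick 7 -> clock=39.
Op 15: tick 5 -> clock=44.
Op 16: tick 3 -> clock=47.
Op 17: tick 3 -> clock=50.
Op 18: tick 2 -> clock=52.
Op 19: tick 1 -> clock=53.
Op 20: insert b.com -> 10.0.0.1 (expiry=53+3=56). clock=53
Op 21: tick 7 -> clock=60. purged={b.com}
Op 22: insert a.com -> 10.0.0.5 (expiry=60+9=69). clock=60
Op 23: tick 1 -> clock=61.
Op 24: tick 5 -> clock=66.
Op 25: insert a.com -> 10.0.0.2 (expiry=66+7=73). clock=66
Op 26: insert a.com -> 10.0.0.4 (expiry=66+2=68). clock=66
Op 27: insert a.com -> 10.0.0.5 (expiry=66+8=74). clock=66
Op 28: tick 5 -> clock=71.
Op 29: insert b.com -> 10.0.0.2 (expiry=71+9=80). clock=71
Final clock = 71
Final cache (unexpired): {a.com,b.com} -> size=2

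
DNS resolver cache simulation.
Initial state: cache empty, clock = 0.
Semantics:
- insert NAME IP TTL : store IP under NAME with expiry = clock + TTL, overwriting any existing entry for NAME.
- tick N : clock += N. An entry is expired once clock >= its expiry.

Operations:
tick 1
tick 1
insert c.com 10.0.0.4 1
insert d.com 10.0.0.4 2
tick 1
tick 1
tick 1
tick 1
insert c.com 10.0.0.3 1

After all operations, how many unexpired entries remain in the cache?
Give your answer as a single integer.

Answer: 1

Derivation:
Op 1: tick 1 -> clock=1.
Op 2: tick 1 -> clock=2.
Op 3: insert c.com -> 10.0.0.4 (expiry=2+1=3). clock=2
Op 4: insert d.com -> 10.0.0.4 (expiry=2+2=4). clock=2
Op 5: tick 1 -> clock=3. purged={c.com}
Op 6: tick 1 -> clock=4. purged={d.com}
Op 7: tick 1 -> clock=5.
Op 8: tick 1 -> clock=6.
Op 9: insert c.com -> 10.0.0.3 (expiry=6+1=7). clock=6
Final cache (unexpired): {c.com} -> size=1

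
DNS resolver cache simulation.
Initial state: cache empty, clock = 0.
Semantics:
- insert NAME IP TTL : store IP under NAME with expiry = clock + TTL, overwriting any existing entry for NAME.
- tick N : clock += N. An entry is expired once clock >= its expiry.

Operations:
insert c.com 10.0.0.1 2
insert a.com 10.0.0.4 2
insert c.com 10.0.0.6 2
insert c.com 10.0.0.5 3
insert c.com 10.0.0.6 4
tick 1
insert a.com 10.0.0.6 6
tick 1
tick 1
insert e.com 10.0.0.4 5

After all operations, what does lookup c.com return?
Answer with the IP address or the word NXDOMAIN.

Op 1: insert c.com -> 10.0.0.1 (expiry=0+2=2). clock=0
Op 2: insert a.com -> 10.0.0.4 (expiry=0+2=2). clock=0
Op 3: insert c.com -> 10.0.0.6 (expiry=0+2=2). clock=0
Op 4: insert c.com -> 10.0.0.5 (expiry=0+3=3). clock=0
Op 5: insert c.com -> 10.0.0.6 (expiry=0+4=4). clock=0
Op 6: tick 1 -> clock=1.
Op 7: insert a.com -> 10.0.0.6 (expiry=1+6=7). clock=1
Op 8: tick 1 -> clock=2.
Op 9: tick 1 -> clock=3.
Op 10: insert e.com -> 10.0.0.4 (expiry=3+5=8). clock=3
lookup c.com: present, ip=10.0.0.6 expiry=4 > clock=3

Answer: 10.0.0.6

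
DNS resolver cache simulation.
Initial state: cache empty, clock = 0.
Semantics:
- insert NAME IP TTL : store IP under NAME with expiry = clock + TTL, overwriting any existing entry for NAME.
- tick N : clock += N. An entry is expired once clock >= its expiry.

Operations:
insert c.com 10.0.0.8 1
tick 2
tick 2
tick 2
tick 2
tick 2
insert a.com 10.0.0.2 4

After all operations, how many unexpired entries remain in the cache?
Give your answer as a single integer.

Op 1: insert c.com -> 10.0.0.8 (expiry=0+1=1). clock=0
Op 2: tick 2 -> clock=2. purged={c.com}
Op 3: tick 2 -> clock=4.
Op 4: tick 2 -> clock=6.
Op 5: tick 2 -> clock=8.
Op 6: tick 2 -> clock=10.
Op 7: insert a.com -> 10.0.0.2 (expiry=10+4=14). clock=10
Final cache (unexpired): {a.com} -> size=1

Answer: 1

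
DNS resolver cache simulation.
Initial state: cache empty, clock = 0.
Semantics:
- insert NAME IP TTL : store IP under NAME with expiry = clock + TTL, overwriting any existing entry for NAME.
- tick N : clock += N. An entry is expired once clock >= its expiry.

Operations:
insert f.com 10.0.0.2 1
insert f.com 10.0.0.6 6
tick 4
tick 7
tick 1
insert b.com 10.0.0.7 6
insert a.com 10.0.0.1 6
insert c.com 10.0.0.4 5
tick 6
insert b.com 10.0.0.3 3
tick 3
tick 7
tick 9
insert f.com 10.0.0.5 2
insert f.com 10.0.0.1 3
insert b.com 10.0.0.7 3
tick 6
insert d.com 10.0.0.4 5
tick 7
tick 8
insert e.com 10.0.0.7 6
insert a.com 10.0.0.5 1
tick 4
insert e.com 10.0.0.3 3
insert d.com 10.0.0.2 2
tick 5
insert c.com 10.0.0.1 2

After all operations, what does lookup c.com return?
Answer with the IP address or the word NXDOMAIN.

Answer: 10.0.0.1

Derivation:
Op 1: insert f.com -> 10.0.0.2 (expiry=0+1=1). clock=0
Op 2: insert f.com -> 10.0.0.6 (expiry=0+6=6). clock=0
Op 3: tick 4 -> clock=4.
Op 4: tick 7 -> clock=11. purged={f.com}
Op 5: tick 1 -> clock=12.
Op 6: insert b.com -> 10.0.0.7 (expiry=12+6=18). clock=12
Op 7: insert a.com -> 10.0.0.1 (expiry=12+6=18). clock=12
Op 8: insert c.com -> 10.0.0.4 (expiry=12+5=17). clock=12
Op 9: tick 6 -> clock=18. purged={a.com,b.com,c.com}
Op 10: insert b.com -> 10.0.0.3 (expiry=18+3=21). clock=18
Op 11: tick 3 -> clock=21. purged={b.com}
Op 12: tick 7 -> clock=28.
Op 13: tick 9 -> clock=37.
Op 14: insert f.com -> 10.0.0.5 (expiry=37+2=39). clock=37
Op 15: insert f.com -> 10.0.0.1 (expiry=37+3=40). clock=37
Op 16: insert b.com -> 10.0.0.7 (expiry=37+3=40). clock=37
Op 17: tick 6 -> clock=43. purged={b.com,f.com}
Op 18: insert d.com -> 10.0.0.4 (expiry=43+5=48). clock=43
Op 19: tick 7 -> clock=50. purged={d.com}
Op 20: tick 8 -> clock=58.
Op 21: insert e.com -> 10.0.0.7 (expiry=58+6=64). clock=58
Op 22: insert a.com -> 10.0.0.5 (expiry=58+1=59). clock=58
Op 23: tick 4 -> clock=62. purged={a.com}
Op 24: insert e.com -> 10.0.0.3 (expiry=62+3=65). clock=62
Op 25: insert d.com -> 10.0.0.2 (expiry=62+2=64). clock=62
Op 26: tick 5 -> clock=67. purged={d.com,e.com}
Op 27: insert c.com -> 10.0.0.1 (expiry=67+2=69). clock=67
lookup c.com: present, ip=10.0.0.1 expiry=69 > clock=67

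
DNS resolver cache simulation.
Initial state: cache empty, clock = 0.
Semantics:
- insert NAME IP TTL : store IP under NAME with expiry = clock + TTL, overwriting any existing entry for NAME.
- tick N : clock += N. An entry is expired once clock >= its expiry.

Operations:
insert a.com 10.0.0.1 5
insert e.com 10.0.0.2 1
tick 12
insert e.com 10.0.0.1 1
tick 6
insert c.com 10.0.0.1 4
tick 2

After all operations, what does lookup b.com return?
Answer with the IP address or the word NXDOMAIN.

Answer: NXDOMAIN

Derivation:
Op 1: insert a.com -> 10.0.0.1 (expiry=0+5=5). clock=0
Op 2: insert e.com -> 10.0.0.2 (expiry=0+1=1). clock=0
Op 3: tick 12 -> clock=12. purged={a.com,e.com}
Op 4: insert e.com -> 10.0.0.1 (expiry=12+1=13). clock=12
Op 5: tick 6 -> clock=18. purged={e.com}
Op 6: insert c.com -> 10.0.0.1 (expiry=18+4=22). clock=18
Op 7: tick 2 -> clock=20.
lookup b.com: not in cache (expired or never inserted)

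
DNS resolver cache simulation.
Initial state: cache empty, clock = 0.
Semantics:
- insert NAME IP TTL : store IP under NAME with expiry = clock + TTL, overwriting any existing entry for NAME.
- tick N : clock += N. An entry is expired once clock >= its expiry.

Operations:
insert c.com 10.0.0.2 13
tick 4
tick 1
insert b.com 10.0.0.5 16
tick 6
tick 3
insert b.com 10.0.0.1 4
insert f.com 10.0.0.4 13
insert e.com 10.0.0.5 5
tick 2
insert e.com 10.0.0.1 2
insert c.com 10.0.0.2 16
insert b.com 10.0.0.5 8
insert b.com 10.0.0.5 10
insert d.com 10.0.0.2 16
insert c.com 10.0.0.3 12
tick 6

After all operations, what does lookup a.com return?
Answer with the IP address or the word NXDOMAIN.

Answer: NXDOMAIN

Derivation:
Op 1: insert c.com -> 10.0.0.2 (expiry=0+13=13). clock=0
Op 2: tick 4 -> clock=4.
Op 3: tick 1 -> clock=5.
Op 4: insert b.com -> 10.0.0.5 (expiry=5+16=21). clock=5
Op 5: tick 6 -> clock=11.
Op 6: tick 3 -> clock=14. purged={c.com}
Op 7: insert b.com -> 10.0.0.1 (expiry=14+4=18). clock=14
Op 8: insert f.com -> 10.0.0.4 (expiry=14+13=27). clock=14
Op 9: insert e.com -> 10.0.0.5 (expiry=14+5=19). clock=14
Op 10: tick 2 -> clock=16.
Op 11: insert e.com -> 10.0.0.1 (expiry=16+2=18). clock=16
Op 12: insert c.com -> 10.0.0.2 (expiry=16+16=32). clock=16
Op 13: insert b.com -> 10.0.0.5 (expiry=16+8=24). clock=16
Op 14: insert b.com -> 10.0.0.5 (expiry=16+10=26). clock=16
Op 15: insert d.com -> 10.0.0.2 (expiry=16+16=32). clock=16
Op 16: insert c.com -> 10.0.0.3 (expiry=16+12=28). clock=16
Op 17: tick 6 -> clock=22. purged={e.com}
lookup a.com: not in cache (expired or never inserted)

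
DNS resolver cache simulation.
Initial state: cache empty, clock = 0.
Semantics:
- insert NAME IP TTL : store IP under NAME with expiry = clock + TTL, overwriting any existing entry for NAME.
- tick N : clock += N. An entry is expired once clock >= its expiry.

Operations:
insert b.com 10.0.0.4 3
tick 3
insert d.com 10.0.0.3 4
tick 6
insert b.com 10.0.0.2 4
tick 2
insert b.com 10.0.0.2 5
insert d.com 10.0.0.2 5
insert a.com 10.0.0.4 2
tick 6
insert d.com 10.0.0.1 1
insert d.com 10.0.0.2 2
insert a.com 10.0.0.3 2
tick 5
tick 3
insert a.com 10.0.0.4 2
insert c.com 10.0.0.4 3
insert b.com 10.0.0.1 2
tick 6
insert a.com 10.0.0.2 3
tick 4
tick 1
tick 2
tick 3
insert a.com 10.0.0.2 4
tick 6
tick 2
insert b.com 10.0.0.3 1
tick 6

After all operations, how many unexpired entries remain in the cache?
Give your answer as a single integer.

Op 1: insert b.com -> 10.0.0.4 (expiry=0+3=3). clock=0
Op 2: tick 3 -> clock=3. purged={b.com}
Op 3: insert d.com -> 10.0.0.3 (expiry=3+4=7). clock=3
Op 4: tick 6 -> clock=9. purged={d.com}
Op 5: insert b.com -> 10.0.0.2 (expiry=9+4=13). clock=9
Op 6: tick 2 -> clock=11.
Op 7: insert b.com -> 10.0.0.2 (expiry=11+5=16). clock=11
Op 8: insert d.com -> 10.0.0.2 (expiry=11+5=16). clock=11
Op 9: insert a.com -> 10.0.0.4 (expiry=11+2=13). clock=11
Op 10: tick 6 -> clock=17. purged={a.com,b.com,d.com}
Op 11: insert d.com -> 10.0.0.1 (expiry=17+1=18). clock=17
Op 12: insert d.com -> 10.0.0.2 (expiry=17+2=19). clock=17
Op 13: insert a.com -> 10.0.0.3 (expiry=17+2=19). clock=17
Op 14: tick 5 -> clock=22. purged={a.com,d.com}
Op 15: tick 3 -> clock=25.
Op 16: insert a.com -> 10.0.0.4 (expiry=25+2=27). clock=25
Op 17: insert c.com -> 10.0.0.4 (expiry=25+3=28). clock=25
Op 18: insert b.com -> 10.0.0.1 (expiry=25+2=27). clock=25
Op 19: tick 6 -> clock=31. purged={a.com,b.com,c.com}
Op 20: insert a.com -> 10.0.0.2 (expiry=31+3=34). clock=31
Op 21: tick 4 -> clock=35. purged={a.com}
Op 22: tick 1 -> clock=36.
Op 23: tick 2 -> clock=38.
Op 24: tick 3 -> clock=41.
Op 25: insert a.com -> 10.0.0.2 (expiry=41+4=45). clock=41
Op 26: tick 6 -> clock=47. purged={a.com}
Op 27: tick 2 -> clock=49.
Op 28: insert b.com -> 10.0.0.3 (expiry=49+1=50). clock=49
Op 29: tick 6 -> clock=55. purged={b.com}
Final cache (unexpired): {} -> size=0

Answer: 0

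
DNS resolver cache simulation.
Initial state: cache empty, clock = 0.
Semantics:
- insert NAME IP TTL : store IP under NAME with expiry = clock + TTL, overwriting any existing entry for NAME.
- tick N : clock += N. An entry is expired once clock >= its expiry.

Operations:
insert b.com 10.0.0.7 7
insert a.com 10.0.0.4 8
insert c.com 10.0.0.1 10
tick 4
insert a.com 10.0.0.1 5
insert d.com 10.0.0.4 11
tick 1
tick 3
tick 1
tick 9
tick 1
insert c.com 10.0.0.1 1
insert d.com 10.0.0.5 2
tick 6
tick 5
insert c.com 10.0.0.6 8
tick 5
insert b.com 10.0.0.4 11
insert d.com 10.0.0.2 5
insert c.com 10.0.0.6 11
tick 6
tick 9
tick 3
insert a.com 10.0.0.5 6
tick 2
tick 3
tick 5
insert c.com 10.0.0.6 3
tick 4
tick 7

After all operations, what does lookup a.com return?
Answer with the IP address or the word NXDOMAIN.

Answer: NXDOMAIN

Derivation:
Op 1: insert b.com -> 10.0.0.7 (expiry=0+7=7). clock=0
Op 2: insert a.com -> 10.0.0.4 (expiry=0+8=8). clock=0
Op 3: insert c.com -> 10.0.0.1 (expiry=0+10=10). clock=0
Op 4: tick 4 -> clock=4.
Op 5: insert a.com -> 10.0.0.1 (expiry=4+5=9). clock=4
Op 6: insert d.com -> 10.0.0.4 (expiry=4+11=15). clock=4
Op 7: tick 1 -> clock=5.
Op 8: tick 3 -> clock=8. purged={b.com}
Op 9: tick 1 -> clock=9. purged={a.com}
Op 10: tick 9 -> clock=18. purged={c.com,d.com}
Op 11: tick 1 -> clock=19.
Op 12: insert c.com -> 10.0.0.1 (expiry=19+1=20). clock=19
Op 13: insert d.com -> 10.0.0.5 (expiry=19+2=21). clock=19
Op 14: tick 6 -> clock=25. purged={c.com,d.com}
Op 15: tick 5 -> clock=30.
Op 16: insert c.com -> 10.0.0.6 (expiry=30+8=38). clock=30
Op 17: tick 5 -> clock=35.
Op 18: insert b.com -> 10.0.0.4 (expiry=35+11=46). clock=35
Op 19: insert d.com -> 10.0.0.2 (expiry=35+5=40). clock=35
Op 20: insert c.com -> 10.0.0.6 (expiry=35+11=46). clock=35
Op 21: tick 6 -> clock=41. purged={d.com}
Op 22: tick 9 -> clock=50. purged={b.com,c.com}
Op 23: tick 3 -> clock=53.
Op 24: insert a.com -> 10.0.0.5 (expiry=53+6=59). clock=53
Op 25: tick 2 -> clock=55.
Op 26: tick 3 -> clock=58.
Op 27: tick 5 -> clock=63. purged={a.com}
Op 28: insert c.com -> 10.0.0.6 (expiry=63+3=66). clock=63
Op 29: tick 4 -> clock=67. purged={c.com}
Op 30: tick 7 -> clock=74.
lookup a.com: not in cache (expired or never inserted)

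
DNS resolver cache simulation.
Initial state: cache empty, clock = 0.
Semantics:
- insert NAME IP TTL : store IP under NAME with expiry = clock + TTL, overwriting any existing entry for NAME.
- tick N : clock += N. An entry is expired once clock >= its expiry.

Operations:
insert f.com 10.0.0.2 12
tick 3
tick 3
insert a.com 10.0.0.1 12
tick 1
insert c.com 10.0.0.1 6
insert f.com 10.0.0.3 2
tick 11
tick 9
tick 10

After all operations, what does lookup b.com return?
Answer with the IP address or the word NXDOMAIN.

Op 1: insert f.com -> 10.0.0.2 (expiry=0+12=12). clock=0
Op 2: tick 3 -> clock=3.
Op 3: tick 3 -> clock=6.
Op 4: insert a.com -> 10.0.0.1 (expiry=6+12=18). clock=6
Op 5: tick 1 -> clock=7.
Op 6: insert c.com -> 10.0.0.1 (expiry=7+6=13). clock=7
Op 7: insert f.com -> 10.0.0.3 (expiry=7+2=9). clock=7
Op 8: tick 11 -> clock=18. purged={a.com,c.com,f.com}
Op 9: tick 9 -> clock=27.
Op 10: tick 10 -> clock=37.
lookup b.com: not in cache (expired or never inserted)

Answer: NXDOMAIN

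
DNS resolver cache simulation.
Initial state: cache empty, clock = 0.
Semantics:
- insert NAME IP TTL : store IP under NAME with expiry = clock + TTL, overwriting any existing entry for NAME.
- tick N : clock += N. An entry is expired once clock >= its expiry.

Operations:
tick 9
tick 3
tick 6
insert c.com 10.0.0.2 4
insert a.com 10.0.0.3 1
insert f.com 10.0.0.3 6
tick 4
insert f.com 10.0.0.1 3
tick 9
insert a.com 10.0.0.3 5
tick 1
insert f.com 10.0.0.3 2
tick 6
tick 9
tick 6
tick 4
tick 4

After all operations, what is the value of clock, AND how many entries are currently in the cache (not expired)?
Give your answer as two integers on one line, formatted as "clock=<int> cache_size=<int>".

Answer: clock=61 cache_size=0

Derivation:
Op 1: tick 9 -> clock=9.
Op 2: tick 3 -> clock=12.
Op 3: tick 6 -> clock=18.
Op 4: insert c.com -> 10.0.0.2 (expiry=18+4=22). clock=18
Op 5: insert a.com -> 10.0.0.3 (expiry=18+1=19). clock=18
Op 6: insert f.com -> 10.0.0.3 (expiry=18+6=24). clock=18
Op 7: tick 4 -> clock=22. purged={a.com,c.com}
Op 8: insert f.com -> 10.0.0.1 (expiry=22+3=25). clock=22
Op 9: tick 9 -> clock=31. purged={f.com}
Op 10: insert a.com -> 10.0.0.3 (expiry=31+5=36). clock=31
Op 11: tick 1 -> clock=32.
Op 12: insert f.com -> 10.0.0.3 (expiry=32+2=34). clock=32
Op 13: tick 6 -> clock=38. purged={a.com,f.com}
Op 14: tick 9 -> clock=47.
Op 15: tick 6 -> clock=53.
Op 16: tick 4 -> clock=57.
Op 17: tick 4 -> clock=61.
Final clock = 61
Final cache (unexpired): {} -> size=0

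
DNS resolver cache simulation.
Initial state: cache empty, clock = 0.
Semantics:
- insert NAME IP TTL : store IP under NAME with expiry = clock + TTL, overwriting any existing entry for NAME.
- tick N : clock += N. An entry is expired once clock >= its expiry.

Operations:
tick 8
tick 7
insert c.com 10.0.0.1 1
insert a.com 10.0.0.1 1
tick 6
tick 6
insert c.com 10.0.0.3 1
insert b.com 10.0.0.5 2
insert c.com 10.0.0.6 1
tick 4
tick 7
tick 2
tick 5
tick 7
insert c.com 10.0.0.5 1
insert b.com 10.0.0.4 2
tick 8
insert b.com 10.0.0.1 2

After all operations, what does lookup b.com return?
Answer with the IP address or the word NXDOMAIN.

Answer: 10.0.0.1

Derivation:
Op 1: tick 8 -> clock=8.
Op 2: tick 7 -> clock=15.
Op 3: insert c.com -> 10.0.0.1 (expiry=15+1=16). clock=15
Op 4: insert a.com -> 10.0.0.1 (expiry=15+1=16). clock=15
Op 5: tick 6 -> clock=21. purged={a.com,c.com}
Op 6: tick 6 -> clock=27.
Op 7: insert c.com -> 10.0.0.3 (expiry=27+1=28). clock=27
Op 8: insert b.com -> 10.0.0.5 (expiry=27+2=29). clock=27
Op 9: insert c.com -> 10.0.0.6 (expiry=27+1=28). clock=27
Op 10: tick 4 -> clock=31. purged={b.com,c.com}
Op 11: tick 7 -> clock=38.
Op 12: tick 2 -> clock=40.
Op 13: tick 5 -> clock=45.
Op 14: tick 7 -> clock=52.
Op 15: insert c.com -> 10.0.0.5 (expiry=52+1=53). clock=52
Op 16: insert b.com -> 10.0.0.4 (expiry=52+2=54). clock=52
Op 17: tick 8 -> clock=60. purged={b.com,c.com}
Op 18: insert b.com -> 10.0.0.1 (expiry=60+2=62). clock=60
lookup b.com: present, ip=10.0.0.1 expiry=62 > clock=60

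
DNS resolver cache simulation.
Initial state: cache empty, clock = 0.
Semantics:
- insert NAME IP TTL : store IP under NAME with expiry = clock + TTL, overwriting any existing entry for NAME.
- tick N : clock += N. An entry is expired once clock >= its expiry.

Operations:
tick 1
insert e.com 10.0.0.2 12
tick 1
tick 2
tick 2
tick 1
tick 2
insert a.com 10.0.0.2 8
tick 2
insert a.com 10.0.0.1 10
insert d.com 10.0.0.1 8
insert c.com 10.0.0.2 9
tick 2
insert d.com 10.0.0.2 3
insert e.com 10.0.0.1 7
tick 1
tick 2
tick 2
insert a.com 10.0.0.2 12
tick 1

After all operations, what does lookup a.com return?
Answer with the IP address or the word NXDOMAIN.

Op 1: tick 1 -> clock=1.
Op 2: insert e.com -> 10.0.0.2 (expiry=1+12=13). clock=1
Op 3: tick 1 -> clock=2.
Op 4: tick 2 -> clock=4.
Op 5: tick 2 -> clock=6.
Op 6: tick 1 -> clock=7.
Op 7: tick 2 -> clock=9.
Op 8: insert a.com -> 10.0.0.2 (expiry=9+8=17). clock=9
Op 9: tick 2 -> clock=11.
Op 10: insert a.com -> 10.0.0.1 (expiry=11+10=21). clock=11
Op 11: insert d.com -> 10.0.0.1 (expiry=11+8=19). clock=11
Op 12: insert c.com -> 10.0.0.2 (expiry=11+9=20). clock=11
Op 13: tick 2 -> clock=13. purged={e.com}
Op 14: insert d.com -> 10.0.0.2 (expiry=13+3=16). clock=13
Op 15: insert e.com -> 10.0.0.1 (expiry=13+7=20). clock=13
Op 16: tick 1 -> clock=14.
Op 17: tick 2 -> clock=16. purged={d.com}
Op 18: tick 2 -> clock=18.
Op 19: insert a.com -> 10.0.0.2 (expiry=18+12=30). clock=18
Op 20: tick 1 -> clock=19.
lookup a.com: present, ip=10.0.0.2 expiry=30 > clock=19

Answer: 10.0.0.2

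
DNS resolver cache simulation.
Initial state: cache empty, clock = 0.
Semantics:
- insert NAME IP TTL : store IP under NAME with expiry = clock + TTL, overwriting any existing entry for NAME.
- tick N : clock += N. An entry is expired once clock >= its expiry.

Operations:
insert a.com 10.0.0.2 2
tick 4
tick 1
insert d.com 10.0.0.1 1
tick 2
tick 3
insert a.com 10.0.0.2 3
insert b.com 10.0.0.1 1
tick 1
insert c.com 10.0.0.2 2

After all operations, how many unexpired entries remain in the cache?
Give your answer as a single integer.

Op 1: insert a.com -> 10.0.0.2 (expiry=0+2=2). clock=0
Op 2: tick 4 -> clock=4. purged={a.com}
Op 3: tick 1 -> clock=5.
Op 4: insert d.com -> 10.0.0.1 (expiry=5+1=6). clock=5
Op 5: tick 2 -> clock=7. purged={d.com}
Op 6: tick 3 -> clock=10.
Op 7: insert a.com -> 10.0.0.2 (expiry=10+3=13). clock=10
Op 8: insert b.com -> 10.0.0.1 (expiry=10+1=11). clock=10
Op 9: tick 1 -> clock=11. purged={b.com}
Op 10: insert c.com -> 10.0.0.2 (expiry=11+2=13). clock=11
Final cache (unexpired): {a.com,c.com} -> size=2

Answer: 2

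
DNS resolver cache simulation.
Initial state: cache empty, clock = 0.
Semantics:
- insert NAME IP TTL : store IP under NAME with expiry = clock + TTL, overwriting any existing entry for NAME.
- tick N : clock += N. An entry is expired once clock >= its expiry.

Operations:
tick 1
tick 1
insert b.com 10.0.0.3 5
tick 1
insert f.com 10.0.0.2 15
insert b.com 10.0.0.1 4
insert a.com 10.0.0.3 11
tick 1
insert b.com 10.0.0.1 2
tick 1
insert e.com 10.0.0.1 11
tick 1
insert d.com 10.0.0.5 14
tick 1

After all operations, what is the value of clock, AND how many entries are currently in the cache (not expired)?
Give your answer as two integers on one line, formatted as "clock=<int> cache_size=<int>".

Answer: clock=7 cache_size=4

Derivation:
Op 1: tick 1 -> clock=1.
Op 2: tick 1 -> clock=2.
Op 3: insert b.com -> 10.0.0.3 (expiry=2+5=7). clock=2
Op 4: tick 1 -> clock=3.
Op 5: insert f.com -> 10.0.0.2 (expiry=3+15=18). clock=3
Op 6: insert b.com -> 10.0.0.1 (expiry=3+4=7). clock=3
Op 7: insert a.com -> 10.0.0.3 (expiry=3+11=14). clock=3
Op 8: tick 1 -> clock=4.
Op 9: insert b.com -> 10.0.0.1 (expiry=4+2=6). clock=4
Op 10: tick 1 -> clock=5.
Op 11: insert e.com -> 10.0.0.1 (expiry=5+11=16). clock=5
Op 12: tick 1 -> clock=6. purged={b.com}
Op 13: insert d.com -> 10.0.0.5 (expiry=6+14=20). clock=6
Op 14: tick 1 -> clock=7.
Final clock = 7
Final cache (unexpired): {a.com,d.com,e.com,f.com} -> size=4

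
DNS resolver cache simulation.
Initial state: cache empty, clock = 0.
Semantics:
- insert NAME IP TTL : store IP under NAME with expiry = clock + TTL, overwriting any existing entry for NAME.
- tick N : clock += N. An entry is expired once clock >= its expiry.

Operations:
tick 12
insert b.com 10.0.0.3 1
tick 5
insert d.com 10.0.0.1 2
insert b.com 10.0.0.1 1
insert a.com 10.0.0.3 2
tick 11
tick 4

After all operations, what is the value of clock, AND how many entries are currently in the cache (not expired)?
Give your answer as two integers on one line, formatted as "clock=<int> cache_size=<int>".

Answer: clock=32 cache_size=0

Derivation:
Op 1: tick 12 -> clock=12.
Op 2: insert b.com -> 10.0.0.3 (expiry=12+1=13). clock=12
Op 3: tick 5 -> clock=17. purged={b.com}
Op 4: insert d.com -> 10.0.0.1 (expiry=17+2=19). clock=17
Op 5: insert b.com -> 10.0.0.1 (expiry=17+1=18). clock=17
Op 6: insert a.com -> 10.0.0.3 (expiry=17+2=19). clock=17
Op 7: tick 11 -> clock=28. purged={a.com,b.com,d.com}
Op 8: tick 4 -> clock=32.
Final clock = 32
Final cache (unexpired): {} -> size=0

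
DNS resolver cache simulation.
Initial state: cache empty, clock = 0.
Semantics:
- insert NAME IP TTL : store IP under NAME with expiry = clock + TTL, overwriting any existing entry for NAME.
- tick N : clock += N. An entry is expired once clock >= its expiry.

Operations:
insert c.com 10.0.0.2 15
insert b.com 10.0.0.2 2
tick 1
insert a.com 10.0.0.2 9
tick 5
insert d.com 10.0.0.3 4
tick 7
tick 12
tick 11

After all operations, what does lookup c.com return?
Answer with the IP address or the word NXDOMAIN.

Answer: NXDOMAIN

Derivation:
Op 1: insert c.com -> 10.0.0.2 (expiry=0+15=15). clock=0
Op 2: insert b.com -> 10.0.0.2 (expiry=0+2=2). clock=0
Op 3: tick 1 -> clock=1.
Op 4: insert a.com -> 10.0.0.2 (expiry=1+9=10). clock=1
Op 5: tick 5 -> clock=6. purged={b.com}
Op 6: insert d.com -> 10.0.0.3 (expiry=6+4=10). clock=6
Op 7: tick 7 -> clock=13. purged={a.com,d.com}
Op 8: tick 12 -> clock=25. purged={c.com}
Op 9: tick 11 -> clock=36.
lookup c.com: not in cache (expired or never inserted)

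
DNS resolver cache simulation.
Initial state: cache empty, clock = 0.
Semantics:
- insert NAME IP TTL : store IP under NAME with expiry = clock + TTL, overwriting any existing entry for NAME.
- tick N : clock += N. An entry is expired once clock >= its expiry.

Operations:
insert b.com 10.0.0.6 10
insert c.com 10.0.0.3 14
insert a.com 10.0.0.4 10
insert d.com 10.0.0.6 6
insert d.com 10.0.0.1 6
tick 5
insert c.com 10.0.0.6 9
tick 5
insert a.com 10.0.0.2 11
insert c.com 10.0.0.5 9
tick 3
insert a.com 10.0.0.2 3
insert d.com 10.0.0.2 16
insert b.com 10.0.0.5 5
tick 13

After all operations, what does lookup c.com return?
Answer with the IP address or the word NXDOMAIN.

Op 1: insert b.com -> 10.0.0.6 (expiry=0+10=10). clock=0
Op 2: insert c.com -> 10.0.0.3 (expiry=0+14=14). clock=0
Op 3: insert a.com -> 10.0.0.4 (expiry=0+10=10). clock=0
Op 4: insert d.com -> 10.0.0.6 (expiry=0+6=6). clock=0
Op 5: insert d.com -> 10.0.0.1 (expiry=0+6=6). clock=0
Op 6: tick 5 -> clock=5.
Op 7: insert c.com -> 10.0.0.6 (expiry=5+9=14). clock=5
Op 8: tick 5 -> clock=10. purged={a.com,b.com,d.com}
Op 9: insert a.com -> 10.0.0.2 (expiry=10+11=21). clock=10
Op 10: insert c.com -> 10.0.0.5 (expiry=10+9=19). clock=10
Op 11: tick 3 -> clock=13.
Op 12: insert a.com -> 10.0.0.2 (expiry=13+3=16). clock=13
Op 13: insert d.com -> 10.0.0.2 (expiry=13+16=29). clock=13
Op 14: insert b.com -> 10.0.0.5 (expiry=13+5=18). clock=13
Op 15: tick 13 -> clock=26. purged={a.com,b.com,c.com}
lookup c.com: not in cache (expired or never inserted)

Answer: NXDOMAIN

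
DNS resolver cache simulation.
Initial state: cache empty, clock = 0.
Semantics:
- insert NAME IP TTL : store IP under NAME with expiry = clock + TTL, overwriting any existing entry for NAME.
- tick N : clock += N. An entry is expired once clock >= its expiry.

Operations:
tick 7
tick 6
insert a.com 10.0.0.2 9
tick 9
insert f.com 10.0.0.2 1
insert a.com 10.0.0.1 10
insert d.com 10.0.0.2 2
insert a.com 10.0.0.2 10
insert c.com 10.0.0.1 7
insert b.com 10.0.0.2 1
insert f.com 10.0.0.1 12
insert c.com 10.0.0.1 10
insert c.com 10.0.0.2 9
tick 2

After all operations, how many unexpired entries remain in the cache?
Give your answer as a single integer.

Answer: 3

Derivation:
Op 1: tick 7 -> clock=7.
Op 2: tick 6 -> clock=13.
Op 3: insert a.com -> 10.0.0.2 (expiry=13+9=22). clock=13
Op 4: tick 9 -> clock=22. purged={a.com}
Op 5: insert f.com -> 10.0.0.2 (expiry=22+1=23). clock=22
Op 6: insert a.com -> 10.0.0.1 (expiry=22+10=32). clock=22
Op 7: insert d.com -> 10.0.0.2 (expiry=22+2=24). clock=22
Op 8: insert a.com -> 10.0.0.2 (expiry=22+10=32). clock=22
Op 9: insert c.com -> 10.0.0.1 (expiry=22+7=29). clock=22
Op 10: insert b.com -> 10.0.0.2 (expiry=22+1=23). clock=22
Op 11: insert f.com -> 10.0.0.1 (expiry=22+12=34). clock=22
Op 12: insert c.com -> 10.0.0.1 (expiry=22+10=32). clock=22
Op 13: insert c.com -> 10.0.0.2 (expiry=22+9=31). clock=22
Op 14: tick 2 -> clock=24. purged={b.com,d.com}
Final cache (unexpired): {a.com,c.com,f.com} -> size=3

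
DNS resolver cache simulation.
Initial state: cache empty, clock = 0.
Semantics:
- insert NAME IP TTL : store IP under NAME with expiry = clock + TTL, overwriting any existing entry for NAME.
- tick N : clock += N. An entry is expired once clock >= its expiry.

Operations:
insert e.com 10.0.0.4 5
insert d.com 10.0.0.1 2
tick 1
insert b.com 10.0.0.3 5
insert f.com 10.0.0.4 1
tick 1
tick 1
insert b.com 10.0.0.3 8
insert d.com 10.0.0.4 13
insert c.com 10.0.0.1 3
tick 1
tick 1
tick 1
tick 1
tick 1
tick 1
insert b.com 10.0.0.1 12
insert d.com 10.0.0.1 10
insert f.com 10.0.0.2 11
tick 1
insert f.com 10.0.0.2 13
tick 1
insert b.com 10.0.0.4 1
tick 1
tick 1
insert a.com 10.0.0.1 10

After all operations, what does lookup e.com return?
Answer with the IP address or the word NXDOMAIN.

Answer: NXDOMAIN

Derivation:
Op 1: insert e.com -> 10.0.0.4 (expiry=0+5=5). clock=0
Op 2: insert d.com -> 10.0.0.1 (expiry=0+2=2). clock=0
Op 3: tick 1 -> clock=1.
Op 4: insert b.com -> 10.0.0.3 (expiry=1+5=6). clock=1
Op 5: insert f.com -> 10.0.0.4 (expiry=1+1=2). clock=1
Op 6: tick 1 -> clock=2. purged={d.com,f.com}
Op 7: tick 1 -> clock=3.
Op 8: insert b.com -> 10.0.0.3 (expiry=3+8=11). clock=3
Op 9: insert d.com -> 10.0.0.4 (expiry=3+13=16). clock=3
Op 10: insert c.com -> 10.0.0.1 (expiry=3+3=6). clock=3
Op 11: tick 1 -> clock=4.
Op 12: tick 1 -> clock=5. purged={e.com}
Op 13: tick 1 -> clock=6. purged={c.com}
Op 14: tick 1 -> clock=7.
Op 15: tick 1 -> clock=8.
Op 16: tick 1 -> clock=9.
Op 17: insert b.com -> 10.0.0.1 (expiry=9+12=21). clock=9
Op 18: insert d.com -> 10.0.0.1 (expiry=9+10=19). clock=9
Op 19: insert f.com -> 10.0.0.2 (expiry=9+11=20). clock=9
Op 20: tick 1 -> clock=10.
Op 21: insert f.com -> 10.0.0.2 (expiry=10+13=23). clock=10
Op 22: tick 1 -> clock=11.
Op 23: insert b.com -> 10.0.0.4 (expiry=11+1=12). clock=11
Op 24: tick 1 -> clock=12. purged={b.com}
Op 25: tick 1 -> clock=13.
Op 26: insert a.com -> 10.0.0.1 (expiry=13+10=23). clock=13
lookup e.com: not in cache (expired or never inserted)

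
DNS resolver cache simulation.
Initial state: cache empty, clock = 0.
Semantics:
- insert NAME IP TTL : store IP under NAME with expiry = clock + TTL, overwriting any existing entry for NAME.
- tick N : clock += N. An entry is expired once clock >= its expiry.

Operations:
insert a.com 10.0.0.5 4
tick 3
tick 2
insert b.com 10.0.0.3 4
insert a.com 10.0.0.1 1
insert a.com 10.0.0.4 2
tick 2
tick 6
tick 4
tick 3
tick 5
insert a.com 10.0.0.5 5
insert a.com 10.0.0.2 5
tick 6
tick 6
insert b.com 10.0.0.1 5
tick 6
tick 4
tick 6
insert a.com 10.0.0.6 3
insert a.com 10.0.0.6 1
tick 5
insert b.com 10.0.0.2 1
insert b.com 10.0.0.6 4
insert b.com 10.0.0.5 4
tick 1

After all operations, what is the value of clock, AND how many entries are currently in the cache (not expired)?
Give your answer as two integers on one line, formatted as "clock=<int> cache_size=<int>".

Op 1: insert a.com -> 10.0.0.5 (expiry=0+4=4). clock=0
Op 2: tick 3 -> clock=3.
Op 3: tick 2 -> clock=5. purged={a.com}
Op 4: insert b.com -> 10.0.0.3 (expiry=5+4=9). clock=5
Op 5: insert a.com -> 10.0.0.1 (expiry=5+1=6). clock=5
Op 6: insert a.com -> 10.0.0.4 (expiry=5+2=7). clock=5
Op 7: tick 2 -> clock=7. purged={a.com}
Op 8: tick 6 -> clock=13. purged={b.com}
Op 9: tick 4 -> clock=17.
Op 10: tick 3 -> clock=20.
Op 11: tick 5 -> clock=25.
Op 12: insert a.com -> 10.0.0.5 (expiry=25+5=30). clock=25
Op 13: insert a.com -> 10.0.0.2 (expiry=25+5=30). clock=25
Op 14: tick 6 -> clock=31. purged={a.com}
Op 15: tick 6 -> clock=37.
Op 16: insert b.com -> 10.0.0.1 (expiry=37+5=42). clock=37
Op 17: tick 6 -> clock=43. purged={b.com}
Op 18: tick 4 -> clock=47.
Op 19: tick 6 -> clock=53.
Op 20: insert a.com -> 10.0.0.6 (expiry=53+3=56). clock=53
Op 21: insert a.com -> 10.0.0.6 (expiry=53+1=54). clock=53
Op 22: tick 5 -> clock=58. purged={a.com}
Op 23: insert b.com -> 10.0.0.2 (expiry=58+1=59). clock=58
Op 24: insert b.com -> 10.0.0.6 (expiry=58+4=62). clock=58
Op 25: insert b.com -> 10.0.0.5 (expiry=58+4=62). clock=58
Op 26: tick 1 -> clock=59.
Final clock = 59
Final cache (unexpired): {b.com} -> size=1

Answer: clock=59 cache_size=1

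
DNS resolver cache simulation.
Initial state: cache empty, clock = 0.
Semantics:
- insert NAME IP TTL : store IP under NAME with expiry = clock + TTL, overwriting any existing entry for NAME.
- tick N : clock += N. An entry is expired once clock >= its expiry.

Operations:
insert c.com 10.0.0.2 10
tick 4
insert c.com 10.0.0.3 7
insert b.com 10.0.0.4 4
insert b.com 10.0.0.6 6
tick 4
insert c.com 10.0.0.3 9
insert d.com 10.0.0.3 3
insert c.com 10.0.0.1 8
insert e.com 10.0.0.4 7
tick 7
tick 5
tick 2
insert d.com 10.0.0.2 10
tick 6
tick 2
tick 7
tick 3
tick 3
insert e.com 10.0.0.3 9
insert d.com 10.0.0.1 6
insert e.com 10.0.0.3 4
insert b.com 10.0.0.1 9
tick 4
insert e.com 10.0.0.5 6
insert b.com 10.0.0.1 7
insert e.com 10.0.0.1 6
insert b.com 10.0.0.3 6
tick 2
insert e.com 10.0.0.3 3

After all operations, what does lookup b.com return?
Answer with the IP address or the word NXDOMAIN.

Answer: 10.0.0.3

Derivation:
Op 1: insert c.com -> 10.0.0.2 (expiry=0+10=10). clock=0
Op 2: tick 4 -> clock=4.
Op 3: insert c.com -> 10.0.0.3 (expiry=4+7=11). clock=4
Op 4: insert b.com -> 10.0.0.4 (expiry=4+4=8). clock=4
Op 5: insert b.com -> 10.0.0.6 (expiry=4+6=10). clock=4
Op 6: tick 4 -> clock=8.
Op 7: insert c.com -> 10.0.0.3 (expiry=8+9=17). clock=8
Op 8: insert d.com -> 10.0.0.3 (expiry=8+3=11). clock=8
Op 9: insert c.com -> 10.0.0.1 (expiry=8+8=16). clock=8
Op 10: insert e.com -> 10.0.0.4 (expiry=8+7=15). clock=8
Op 11: tick 7 -> clock=15. purged={b.com,d.com,e.com}
Op 12: tick 5 -> clock=20. purged={c.com}
Op 13: tick 2 -> clock=22.
Op 14: insert d.com -> 10.0.0.2 (expiry=22+10=32). clock=22
Op 15: tick 6 -> clock=28.
Op 16: tick 2 -> clock=30.
Op 17: tick 7 -> clock=37. purged={d.com}
Op 18: tick 3 -> clock=40.
Op 19: tick 3 -> clock=43.
Op 20: insert e.com -> 10.0.0.3 (expiry=43+9=52). clock=43
Op 21: insert d.com -> 10.0.0.1 (expiry=43+6=49). clock=43
Op 22: insert e.com -> 10.0.0.3 (expiry=43+4=47). clock=43
Op 23: insert b.com -> 10.0.0.1 (expiry=43+9=52). clock=43
Op 24: tick 4 -> clock=47. purged={e.com}
Op 25: insert e.com -> 10.0.0.5 (expiry=47+6=53). clock=47
Op 26: insert b.com -> 10.0.0.1 (expiry=47+7=54). clock=47
Op 27: insert e.com -> 10.0.0.1 (expiry=47+6=53). clock=47
Op 28: insert b.com -> 10.0.0.3 (expiry=47+6=53). clock=47
Op 29: tick 2 -> clock=49. purged={d.com}
Op 30: insert e.com -> 10.0.0.3 (expiry=49+3=52). clock=49
lookup b.com: present, ip=10.0.0.3 expiry=53 > clock=49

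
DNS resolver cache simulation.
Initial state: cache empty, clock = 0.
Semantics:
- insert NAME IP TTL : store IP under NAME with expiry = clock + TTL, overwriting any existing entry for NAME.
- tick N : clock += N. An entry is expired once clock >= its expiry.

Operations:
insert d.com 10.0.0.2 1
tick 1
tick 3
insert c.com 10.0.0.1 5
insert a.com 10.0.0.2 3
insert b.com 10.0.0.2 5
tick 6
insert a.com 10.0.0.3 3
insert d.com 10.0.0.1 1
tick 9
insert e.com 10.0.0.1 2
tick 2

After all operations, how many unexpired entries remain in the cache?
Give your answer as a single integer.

Answer: 0

Derivation:
Op 1: insert d.com -> 10.0.0.2 (expiry=0+1=1). clock=0
Op 2: tick 1 -> clock=1. purged={d.com}
Op 3: tick 3 -> clock=4.
Op 4: insert c.com -> 10.0.0.1 (expiry=4+5=9). clock=4
Op 5: insert a.com -> 10.0.0.2 (expiry=4+3=7). clock=4
Op 6: insert b.com -> 10.0.0.2 (expiry=4+5=9). clock=4
Op 7: tick 6 -> clock=10. purged={a.com,b.com,c.com}
Op 8: insert a.com -> 10.0.0.3 (expiry=10+3=13). clock=10
Op 9: insert d.com -> 10.0.0.1 (expiry=10+1=11). clock=10
Op 10: tick 9 -> clock=19. purged={a.com,d.com}
Op 11: insert e.com -> 10.0.0.1 (expiry=19+2=21). clock=19
Op 12: tick 2 -> clock=21. purged={e.com}
Final cache (unexpired): {} -> size=0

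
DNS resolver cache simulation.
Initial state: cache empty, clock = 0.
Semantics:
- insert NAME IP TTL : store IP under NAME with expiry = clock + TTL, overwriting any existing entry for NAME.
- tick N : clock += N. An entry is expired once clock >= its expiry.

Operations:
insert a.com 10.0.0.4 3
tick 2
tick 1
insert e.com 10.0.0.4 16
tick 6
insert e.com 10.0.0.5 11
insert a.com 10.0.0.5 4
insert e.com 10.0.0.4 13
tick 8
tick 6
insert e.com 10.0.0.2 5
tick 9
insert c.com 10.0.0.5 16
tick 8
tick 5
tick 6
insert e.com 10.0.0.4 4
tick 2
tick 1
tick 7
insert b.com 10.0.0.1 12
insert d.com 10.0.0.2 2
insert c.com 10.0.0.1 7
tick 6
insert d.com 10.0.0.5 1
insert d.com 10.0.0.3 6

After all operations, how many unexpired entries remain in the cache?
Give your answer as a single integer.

Answer: 3

Derivation:
Op 1: insert a.com -> 10.0.0.4 (expiry=0+3=3). clock=0
Op 2: tick 2 -> clock=2.
Op 3: tick 1 -> clock=3. purged={a.com}
Op 4: insert e.com -> 10.0.0.4 (expiry=3+16=19). clock=3
Op 5: tick 6 -> clock=9.
Op 6: insert e.com -> 10.0.0.5 (expiry=9+11=20). clock=9
Op 7: insert a.com -> 10.0.0.5 (expiry=9+4=13). clock=9
Op 8: insert e.com -> 10.0.0.4 (expiry=9+13=22). clock=9
Op 9: tick 8 -> clock=17. purged={a.com}
Op 10: tick 6 -> clock=23. purged={e.com}
Op 11: insert e.com -> 10.0.0.2 (expiry=23+5=28). clock=23
Op 12: tick 9 -> clock=32. purged={e.com}
Op 13: insert c.com -> 10.0.0.5 (expiry=32+16=48). clock=32
Op 14: tick 8 -> clock=40.
Op 15: tick 5 -> clock=45.
Op 16: tick 6 -> clock=51. purged={c.com}
Op 17: insert e.com -> 10.0.0.4 (expiry=51+4=55). clock=51
Op 18: tick 2 -> clock=53.
Op 19: tick 1 -> clock=54.
Op 20: tick 7 -> clock=61. purged={e.com}
Op 21: insert b.com -> 10.0.0.1 (expiry=61+12=73). clock=61
Op 22: insert d.com -> 10.0.0.2 (expiry=61+2=63). clock=61
Op 23: insert c.com -> 10.0.0.1 (expiry=61+7=68). clock=61
Op 24: tick 6 -> clock=67. purged={d.com}
Op 25: insert d.com -> 10.0.0.5 (expiry=67+1=68). clock=67
Op 26: insert d.com -> 10.0.0.3 (expiry=67+6=73). clock=67
Final cache (unexpired): {b.com,c.com,d.com} -> size=3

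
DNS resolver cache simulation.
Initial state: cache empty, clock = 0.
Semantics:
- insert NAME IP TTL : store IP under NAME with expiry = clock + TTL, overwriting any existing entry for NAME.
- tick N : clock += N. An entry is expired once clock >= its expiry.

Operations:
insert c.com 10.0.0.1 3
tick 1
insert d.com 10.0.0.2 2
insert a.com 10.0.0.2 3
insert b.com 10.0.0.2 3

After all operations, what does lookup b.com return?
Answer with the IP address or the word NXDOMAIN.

Op 1: insert c.com -> 10.0.0.1 (expiry=0+3=3). clock=0
Op 2: tick 1 -> clock=1.
Op 3: insert d.com -> 10.0.0.2 (expiry=1+2=3). clock=1
Op 4: insert a.com -> 10.0.0.2 (expiry=1+3=4). clock=1
Op 5: insert b.com -> 10.0.0.2 (expiry=1+3=4). clock=1
lookup b.com: present, ip=10.0.0.2 expiry=4 > clock=1

Answer: 10.0.0.2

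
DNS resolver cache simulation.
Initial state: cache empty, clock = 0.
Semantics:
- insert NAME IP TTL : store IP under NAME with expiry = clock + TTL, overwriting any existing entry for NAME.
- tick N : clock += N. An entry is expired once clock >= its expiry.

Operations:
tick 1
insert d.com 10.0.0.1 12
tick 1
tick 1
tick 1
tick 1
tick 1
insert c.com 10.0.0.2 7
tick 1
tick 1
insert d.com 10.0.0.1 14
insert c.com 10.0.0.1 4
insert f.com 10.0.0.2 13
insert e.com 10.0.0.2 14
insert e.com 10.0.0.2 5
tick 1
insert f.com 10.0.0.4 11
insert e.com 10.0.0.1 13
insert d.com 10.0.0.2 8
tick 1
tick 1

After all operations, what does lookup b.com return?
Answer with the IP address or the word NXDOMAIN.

Op 1: tick 1 -> clock=1.
Op 2: insert d.com -> 10.0.0.1 (expiry=1+12=13). clock=1
Op 3: tick 1 -> clock=2.
Op 4: tick 1 -> clock=3.
Op 5: tick 1 -> clock=4.
Op 6: tick 1 -> clock=5.
Op 7: tick 1 -> clock=6.
Op 8: insert c.com -> 10.0.0.2 (expiry=6+7=13). clock=6
Op 9: tick 1 -> clock=7.
Op 10: tick 1 -> clock=8.
Op 11: insert d.com -> 10.0.0.1 (expiry=8+14=22). clock=8
Op 12: insert c.com -> 10.0.0.1 (expiry=8+4=12). clock=8
Op 13: insert f.com -> 10.0.0.2 (expiry=8+13=21). clock=8
Op 14: insert e.com -> 10.0.0.2 (expiry=8+14=22). clock=8
Op 15: insert e.com -> 10.0.0.2 (expiry=8+5=13). clock=8
Op 16: tick 1 -> clock=9.
Op 17: insert f.com -> 10.0.0.4 (expiry=9+11=20). clock=9
Op 18: insert e.com -> 10.0.0.1 (expiry=9+13=22). clock=9
Op 19: insert d.com -> 10.0.0.2 (expiry=9+8=17). clock=9
Op 20: tick 1 -> clock=10.
Op 21: tick 1 -> clock=11.
lookup b.com: not in cache (expired or never inserted)

Answer: NXDOMAIN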